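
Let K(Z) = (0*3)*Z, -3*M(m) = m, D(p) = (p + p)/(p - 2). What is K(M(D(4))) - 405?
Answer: -405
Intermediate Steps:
D(p) = 2*p/(-2 + p) (D(p) = (2*p)/(-2 + p) = 2*p/(-2 + p))
M(m) = -m/3
K(Z) = 0 (K(Z) = 0*Z = 0)
K(M(D(4))) - 405 = 0 - 405 = -405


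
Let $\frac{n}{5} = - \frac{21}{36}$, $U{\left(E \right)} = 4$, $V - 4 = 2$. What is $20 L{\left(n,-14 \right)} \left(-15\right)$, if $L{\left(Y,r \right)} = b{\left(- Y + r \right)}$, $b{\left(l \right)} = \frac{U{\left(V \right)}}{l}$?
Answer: $\frac{14400}{133} \approx 108.27$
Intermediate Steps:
$V = 6$ ($V = 4 + 2 = 6$)
$n = - \frac{35}{12}$ ($n = 5 \left(- \frac{21}{36}\right) = 5 \left(\left(-21\right) \frac{1}{36}\right) = 5 \left(- \frac{7}{12}\right) = - \frac{35}{12} \approx -2.9167$)
$b{\left(l \right)} = \frac{4}{l}$
$L{\left(Y,r \right)} = \frac{4}{r - Y}$ ($L{\left(Y,r \right)} = \frac{4}{- Y + r} = \frac{4}{r - Y}$)
$20 L{\left(n,-14 \right)} \left(-15\right) = 20 \frac{4}{-14 - - \frac{35}{12}} \left(-15\right) = 20 \frac{4}{-14 + \frac{35}{12}} \left(-15\right) = 20 \frac{4}{- \frac{133}{12}} \left(-15\right) = 20 \cdot 4 \left(- \frac{12}{133}\right) \left(-15\right) = 20 \left(\left(- \frac{48}{133}\right) \left(-15\right)\right) = 20 \cdot \frac{720}{133} = \frac{14400}{133}$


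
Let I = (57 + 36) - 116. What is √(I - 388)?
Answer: I*√411 ≈ 20.273*I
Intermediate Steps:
I = -23 (I = 93 - 116 = -23)
√(I - 388) = √(-23 - 388) = √(-411) = I*√411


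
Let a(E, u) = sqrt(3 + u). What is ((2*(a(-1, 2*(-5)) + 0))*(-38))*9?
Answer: -684*I*sqrt(7) ≈ -1809.7*I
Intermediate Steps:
((2*(a(-1, 2*(-5)) + 0))*(-38))*9 = ((2*(sqrt(3 + 2*(-5)) + 0))*(-38))*9 = ((2*(sqrt(3 - 10) + 0))*(-38))*9 = ((2*(sqrt(-7) + 0))*(-38))*9 = ((2*(I*sqrt(7) + 0))*(-38))*9 = ((2*(I*sqrt(7)))*(-38))*9 = ((2*I*sqrt(7))*(-38))*9 = -76*I*sqrt(7)*9 = -684*I*sqrt(7)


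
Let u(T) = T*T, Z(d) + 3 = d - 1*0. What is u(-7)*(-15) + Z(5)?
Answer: -733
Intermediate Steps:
Z(d) = -3 + d (Z(d) = -3 + (d - 1*0) = -3 + (d + 0) = -3 + d)
u(T) = T**2
u(-7)*(-15) + Z(5) = (-7)**2*(-15) + (-3 + 5) = 49*(-15) + 2 = -735 + 2 = -733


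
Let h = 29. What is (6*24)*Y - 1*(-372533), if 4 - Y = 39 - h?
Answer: 371669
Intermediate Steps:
Y = -6 (Y = 4 - (39 - 1*29) = 4 - (39 - 29) = 4 - 1*10 = 4 - 10 = -6)
(6*24)*Y - 1*(-372533) = (6*24)*(-6) - 1*(-372533) = 144*(-6) + 372533 = -864 + 372533 = 371669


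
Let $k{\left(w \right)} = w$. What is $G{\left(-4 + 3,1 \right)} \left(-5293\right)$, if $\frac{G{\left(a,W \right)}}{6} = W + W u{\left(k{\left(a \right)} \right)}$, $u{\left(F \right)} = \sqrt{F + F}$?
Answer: $-31758 - 31758 i \sqrt{2} \approx -31758.0 - 44913.0 i$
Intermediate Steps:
$u{\left(F \right)} = \sqrt{2} \sqrt{F}$ ($u{\left(F \right)} = \sqrt{2 F} = \sqrt{2} \sqrt{F}$)
$G{\left(a,W \right)} = 6 W + 6 W \sqrt{2} \sqrt{a}$ ($G{\left(a,W \right)} = 6 \left(W + W \sqrt{2} \sqrt{a}\right) = 6 W + 6 W \sqrt{2} \sqrt{a}$)
$G{\left(-4 + 3,1 \right)} \left(-5293\right) = 6 \cdot 1 \left(1 + \sqrt{2} \sqrt{-4 + 3}\right) \left(-5293\right) = 6 \cdot 1 \left(1 + \sqrt{2} \sqrt{-1}\right) \left(-5293\right) = 6 \cdot 1 \left(1 + \sqrt{2} i\right) \left(-5293\right) = 6 \cdot 1 \left(1 + i \sqrt{2}\right) \left(-5293\right) = \left(6 + 6 i \sqrt{2}\right) \left(-5293\right) = -31758 - 31758 i \sqrt{2}$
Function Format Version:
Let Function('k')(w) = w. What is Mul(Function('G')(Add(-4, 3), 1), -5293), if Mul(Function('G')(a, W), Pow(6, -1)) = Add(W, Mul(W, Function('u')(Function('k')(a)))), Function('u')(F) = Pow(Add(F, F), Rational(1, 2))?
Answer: Add(-31758, Mul(-31758, I, Pow(2, Rational(1, 2)))) ≈ Add(-31758., Mul(-44913., I))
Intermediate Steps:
Function('u')(F) = Mul(Pow(2, Rational(1, 2)), Pow(F, Rational(1, 2))) (Function('u')(F) = Pow(Mul(2, F), Rational(1, 2)) = Mul(Pow(2, Rational(1, 2)), Pow(F, Rational(1, 2))))
Function('G')(a, W) = Add(Mul(6, W), Mul(6, W, Pow(2, Rational(1, 2)), Pow(a, Rational(1, 2)))) (Function('G')(a, W) = Mul(6, Add(W, Mul(W, Mul(Pow(2, Rational(1, 2)), Pow(a, Rational(1, 2)))))) = Mul(6, Add(W, Mul(W, Pow(2, Rational(1, 2)), Pow(a, Rational(1, 2))))) = Add(Mul(6, W), Mul(6, W, Pow(2, Rational(1, 2)), Pow(a, Rational(1, 2)))))
Mul(Function('G')(Add(-4, 3), 1), -5293) = Mul(Mul(6, 1, Add(1, Mul(Pow(2, Rational(1, 2)), Pow(Add(-4, 3), Rational(1, 2))))), -5293) = Mul(Mul(6, 1, Add(1, Mul(Pow(2, Rational(1, 2)), Pow(-1, Rational(1, 2))))), -5293) = Mul(Mul(6, 1, Add(1, Mul(Pow(2, Rational(1, 2)), I))), -5293) = Mul(Mul(6, 1, Add(1, Mul(I, Pow(2, Rational(1, 2))))), -5293) = Mul(Add(6, Mul(6, I, Pow(2, Rational(1, 2)))), -5293) = Add(-31758, Mul(-31758, I, Pow(2, Rational(1, 2))))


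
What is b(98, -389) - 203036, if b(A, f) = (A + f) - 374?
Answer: -203701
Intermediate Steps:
b(A, f) = -374 + A + f
b(98, -389) - 203036 = (-374 + 98 - 389) - 203036 = -665 - 203036 = -203701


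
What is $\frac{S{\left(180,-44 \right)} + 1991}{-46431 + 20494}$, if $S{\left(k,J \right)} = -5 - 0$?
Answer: $- \frac{1986}{25937} \approx -0.07657$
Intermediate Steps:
$S{\left(k,J \right)} = -5$ ($S{\left(k,J \right)} = -5 + 0 = -5$)
$\frac{S{\left(180,-44 \right)} + 1991}{-46431 + 20494} = \frac{-5 + 1991}{-46431 + 20494} = \frac{1986}{-25937} = 1986 \left(- \frac{1}{25937}\right) = - \frac{1986}{25937}$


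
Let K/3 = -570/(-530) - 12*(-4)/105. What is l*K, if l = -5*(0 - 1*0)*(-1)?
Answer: 0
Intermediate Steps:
K = 8529/1855 (K = 3*(-570/(-530) - 12*(-4)/105) = 3*(-570*(-1/530) + 48*(1/105)) = 3*(57/53 + 16/35) = 3*(2843/1855) = 8529/1855 ≈ 4.5978)
l = 0 (l = -5*(0 + 0)*(-1) = -5*0*(-1) = 0*(-1) = 0)
l*K = 0*(8529/1855) = 0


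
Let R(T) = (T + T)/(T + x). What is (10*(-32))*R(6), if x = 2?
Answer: -480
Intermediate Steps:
R(T) = 2*T/(2 + T) (R(T) = (T + T)/(T + 2) = (2*T)/(2 + T) = 2*T/(2 + T))
(10*(-32))*R(6) = (10*(-32))*(2*6/(2 + 6)) = -640*6/8 = -320*3/2 = -480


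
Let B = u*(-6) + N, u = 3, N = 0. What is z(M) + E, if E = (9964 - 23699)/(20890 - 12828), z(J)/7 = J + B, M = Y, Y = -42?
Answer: -3399775/8062 ≈ -421.70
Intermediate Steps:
M = -42
B = -18 (B = 3*(-6) + 0 = -18 + 0 = -18)
z(J) = -126 + 7*J (z(J) = 7*(J - 18) = 7*(-18 + J) = -126 + 7*J)
E = -13735/8062 ≈ -1.7037
z(M) + E = (-126 + 7*(-42)) - 13735/8062 = (-126 - 294) - 13735/8062 = -420 - 13735/8062 = -3399775/8062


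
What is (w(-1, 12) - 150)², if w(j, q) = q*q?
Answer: 36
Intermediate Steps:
w(j, q) = q²
(w(-1, 12) - 150)² = (12² - 150)² = (144 - 150)² = (-6)² = 36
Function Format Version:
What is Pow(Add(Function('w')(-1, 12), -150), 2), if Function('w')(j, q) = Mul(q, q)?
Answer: 36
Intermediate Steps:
Function('w')(j, q) = Pow(q, 2)
Pow(Add(Function('w')(-1, 12), -150), 2) = Pow(Add(Pow(12, 2), -150), 2) = Pow(Add(144, -150), 2) = Pow(-6, 2) = 36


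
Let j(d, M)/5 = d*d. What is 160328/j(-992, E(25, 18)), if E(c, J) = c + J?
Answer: 20041/615040 ≈ 0.032585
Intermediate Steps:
E(c, J) = J + c
j(d, M) = 5*d² (j(d, M) = 5*(d*d) = 5*d²)
160328/j(-992, E(25, 18)) = 160328/((5*(-992)²)) = 160328/((5*984064)) = 160328/4920320 = 160328*(1/4920320) = 20041/615040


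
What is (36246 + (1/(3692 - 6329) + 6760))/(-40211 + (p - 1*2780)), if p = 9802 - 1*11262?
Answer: -10309711/10656117 ≈ -0.96749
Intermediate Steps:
p = -1460 (p = 9802 - 11262 = -1460)
(36246 + (1/(3692 - 6329) + 6760))/(-40211 + (p - 1*2780)) = (36246 + (1/(3692 - 6329) + 6760))/(-40211 + (-1460 - 1*2780)) = (36246 + (1/(-2637) + 6760))/(-40211 + (-1460 - 2780)) = (36246 + (-1/2637 + 6760))/(-40211 - 4240) = (36246 + 17826119/2637)/(-44451) = (113406821/2637)*(-1/44451) = -10309711/10656117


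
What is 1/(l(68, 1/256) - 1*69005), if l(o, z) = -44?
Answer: -1/69049 ≈ -1.4482e-5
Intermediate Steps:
1/(l(68, 1/256) - 1*69005) = 1/(-44 - 1*69005) = 1/(-44 - 69005) = 1/(-69049) = -1/69049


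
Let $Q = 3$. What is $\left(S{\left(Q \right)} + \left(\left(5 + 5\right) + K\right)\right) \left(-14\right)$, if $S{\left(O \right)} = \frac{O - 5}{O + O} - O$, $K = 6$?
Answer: $- \frac{532}{3} \approx -177.33$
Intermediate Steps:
$S{\left(O \right)} = - O + \frac{-5 + O}{2 O}$ ($S{\left(O \right)} = \frac{-5 + O}{2 O} - O = - O + \frac{-5 + O}{2 O}$)
$\left(S{\left(Q \right)} + \left(\left(5 + 5\right) + K\right)\right) \left(-14\right) = \left(\left(\frac{1}{2} - 3 - \frac{5}{2 \cdot 3}\right) + \left(\left(5 + 5\right) + 6\right)\right) \left(-14\right) = \left(\left(\frac{1}{2} - 3 - \frac{5}{6}\right) + \left(10 + 6\right)\right) \left(-14\right) = \left(\left(\frac{1}{2} - 3 - \frac{5}{6}\right) + 16\right) \left(-14\right) = \left(- \frac{10}{3} + 16\right) \left(-14\right) = \frac{38}{3} \left(-14\right) = - \frac{532}{3}$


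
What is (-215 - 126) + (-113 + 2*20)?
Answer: -414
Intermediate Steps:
(-215 - 126) + (-113 + 2*20) = -341 + (-113 + 40) = -341 - 73 = -414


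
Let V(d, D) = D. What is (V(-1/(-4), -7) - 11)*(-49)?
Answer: 882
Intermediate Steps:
(V(-1/(-4), -7) - 11)*(-49) = (-7 - 11)*(-49) = -18*(-49) = 882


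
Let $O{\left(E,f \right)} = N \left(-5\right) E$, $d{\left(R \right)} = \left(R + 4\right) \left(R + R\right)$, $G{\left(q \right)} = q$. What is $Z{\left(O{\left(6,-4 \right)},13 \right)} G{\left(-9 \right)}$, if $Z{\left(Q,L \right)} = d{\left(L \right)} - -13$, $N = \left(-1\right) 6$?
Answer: $-4095$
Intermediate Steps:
$N = -6$
$d{\left(R \right)} = 2 R \left(4 + R\right)$ ($d{\left(R \right)} = \left(4 + R\right) 2 R = 2 R \left(4 + R\right)$)
$O{\left(E,f \right)} = 30 E$ ($O{\left(E,f \right)} = \left(-6\right) \left(-5\right) E = 30 E$)
$Z{\left(Q,L \right)} = 13 + 2 L \left(4 + L\right)$ ($Z{\left(Q,L \right)} = 2 L \left(4 + L\right) - -13 = 2 L \left(4 + L\right) + 13 = 13 + 2 L \left(4 + L\right)$)
$Z{\left(O{\left(6,-4 \right)},13 \right)} G{\left(-9 \right)} = \left(13 + 2 \cdot 13 \left(4 + 13\right)\right) \left(-9\right) = \left(13 + 2 \cdot 13 \cdot 17\right) \left(-9\right) = \left(13 + 442\right) \left(-9\right) = 455 \left(-9\right) = -4095$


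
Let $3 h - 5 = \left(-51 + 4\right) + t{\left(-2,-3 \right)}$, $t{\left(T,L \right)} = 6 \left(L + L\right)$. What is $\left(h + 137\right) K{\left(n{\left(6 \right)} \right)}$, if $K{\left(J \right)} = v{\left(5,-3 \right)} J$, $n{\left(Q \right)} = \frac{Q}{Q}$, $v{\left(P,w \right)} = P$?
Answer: $555$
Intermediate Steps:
$n{\left(Q \right)} = 1$
$t{\left(T,L \right)} = 12 L$ ($t{\left(T,L \right)} = 6 \cdot 2 L = 12 L$)
$h = -26$ ($h = \frac{5}{3} + \frac{\left(-51 + 4\right) + 12 \left(-3\right)}{3} = \frac{5}{3} + \frac{-47 - 36}{3} = \frac{5}{3} + \frac{1}{3} \left(-83\right) = \frac{5}{3} - \frac{83}{3} = -26$)
$K{\left(J \right)} = 5 J$
$\left(h + 137\right) K{\left(n{\left(6 \right)} \right)} = \left(-26 + 137\right) 5 \cdot 1 = 111 \cdot 5 = 555$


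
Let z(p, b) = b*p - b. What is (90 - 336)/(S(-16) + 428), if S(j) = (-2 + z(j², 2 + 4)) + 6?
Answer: -41/327 ≈ -0.12538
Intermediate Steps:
z(p, b) = -b + b*p
S(j) = -2 + 6*j² (S(j) = (-2 + (2 + 4)*(-1 + j²)) + 6 = (-2 + 6*(-1 + j²)) + 6 = (-2 + (-6 + 6*j²)) + 6 = (-8 + 6*j²) + 6 = -2 + 6*j²)
(90 - 336)/(S(-16) + 428) = (90 - 336)/((-2 + 6*(-16)²) + 428) = -246/((-2 + 6*256) + 428) = -246/((-2 + 1536) + 428) = -246/(1534 + 428) = -246/1962 = -246*1/1962 = -41/327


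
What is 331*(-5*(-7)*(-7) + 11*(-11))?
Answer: -121146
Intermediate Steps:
331*(-5*(-7)*(-7) + 11*(-11)) = 331*(35*(-7) - 121) = 331*(-245 - 121) = 331*(-366) = -121146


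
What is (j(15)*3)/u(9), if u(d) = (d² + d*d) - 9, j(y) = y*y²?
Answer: 1125/17 ≈ 66.177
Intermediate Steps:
j(y) = y³
u(d) = -9 + 2*d² (u(d) = (d² + d²) - 9 = 2*d² - 9 = -9 + 2*d²)
(j(15)*3)/u(9) = (15³*3)/(-9 + 2*9²) = (3375*3)/(-9 + 2*81) = 10125/(-9 + 162) = 10125/153 = 10125*(1/153) = 1125/17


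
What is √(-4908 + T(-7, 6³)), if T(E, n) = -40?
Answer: 2*I*√1237 ≈ 70.342*I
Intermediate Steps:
√(-4908 + T(-7, 6³)) = √(-4908 - 40) = √(-4948) = 2*I*√1237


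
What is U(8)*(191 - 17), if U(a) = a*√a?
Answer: 2784*√2 ≈ 3937.2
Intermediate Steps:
U(a) = a^(3/2)
U(8)*(191 - 17) = 8^(3/2)*(191 - 17) = (16*√2)*174 = 2784*√2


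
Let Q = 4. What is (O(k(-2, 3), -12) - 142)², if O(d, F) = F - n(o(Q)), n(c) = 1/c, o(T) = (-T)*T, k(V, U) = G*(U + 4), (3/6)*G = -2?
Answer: 6066369/256 ≈ 23697.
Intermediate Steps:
G = -4 (G = 2*(-2) = -4)
k(V, U) = -16 - 4*U (k(V, U) = -4*(U + 4) = -4*(4 + U) = -16 - 4*U)
o(T) = -T²
O(d, F) = 1/16 + F (O(d, F) = F - 1/((-1*4²)) = F - 1/((-1*16)) = F - 1/(-16) = F - 1*(-1/16) = F + 1/16 = 1/16 + F)
(O(k(-2, 3), -12) - 142)² = ((1/16 - 12) - 142)² = (-191/16 - 142)² = (-2463/16)² = 6066369/256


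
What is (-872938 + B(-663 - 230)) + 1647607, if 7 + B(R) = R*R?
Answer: 1572111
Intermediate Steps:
B(R) = -7 + R² (B(R) = -7 + R*R = -7 + R²)
(-872938 + B(-663 - 230)) + 1647607 = (-872938 + (-7 + (-663 - 230)²)) + 1647607 = (-872938 + (-7 + (-893)²)) + 1647607 = (-872938 + (-7 + 797449)) + 1647607 = (-872938 + 797442) + 1647607 = -75496 + 1647607 = 1572111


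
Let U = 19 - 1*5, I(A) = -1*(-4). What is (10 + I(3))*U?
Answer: 196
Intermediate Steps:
I(A) = 4
U = 14 (U = 19 - 5 = 14)
(10 + I(3))*U = (10 + 4)*14 = 14*14 = 196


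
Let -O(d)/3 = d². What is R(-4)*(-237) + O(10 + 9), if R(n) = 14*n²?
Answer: -54171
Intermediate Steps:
O(d) = -3*d²
R(-4)*(-237) + O(10 + 9) = (14*(-4)²)*(-237) - 3*(10 + 9)² = (14*16)*(-237) - 3*19² = 224*(-237) - 3*361 = -53088 - 1083 = -54171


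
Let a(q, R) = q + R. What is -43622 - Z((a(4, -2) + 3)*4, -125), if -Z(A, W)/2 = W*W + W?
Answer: -12622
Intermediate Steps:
a(q, R) = R + q
Z(A, W) = -2*W - 2*W² (Z(A, W) = -2*(W*W + W) = -2*(W² + W) = -2*(W + W²) = -2*W - 2*W²)
-43622 - Z((a(4, -2) + 3)*4, -125) = -43622 - (-2)*(-125)*(1 - 125) = -43622 - (-2)*(-125)*(-124) = -43622 - 1*(-31000) = -43622 + 31000 = -12622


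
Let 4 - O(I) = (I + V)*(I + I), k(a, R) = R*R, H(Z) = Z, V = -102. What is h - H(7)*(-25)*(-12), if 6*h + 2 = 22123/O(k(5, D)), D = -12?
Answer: -152405507/72552 ≈ -2100.6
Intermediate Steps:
k(a, R) = R²
O(I) = 4 - 2*I*(-102 + I) (O(I) = 4 - (I - 102)*(I + I) = 4 - (-102 + I)*2*I = 4 - 2*I*(-102 + I))
h = -46307/72552 (h = -⅓ + (22123/(4 - 2*((-12)²)² + 204*(-12)²))/6 = -⅓ + (22123/(4 - 2*144² + 204*144))/6 = -⅓ + (22123/(4 - 2*20736 + 29376))/6 = -⅓ + (22123/(4 - 41472 + 29376))/6 = -⅓ + (22123/(-12092))/6 = -⅓ + (22123*(-1/12092))/6 = -⅓ + (⅙)*(-22123/12092) = -⅓ - 22123/72552 = -46307/72552 ≈ -0.63826)
h - H(7)*(-25)*(-12) = -46307/72552 - 7*(-25)*(-12) = -46307/72552 - (-175)*(-12) = -46307/72552 - 1*2100 = -46307/72552 - 2100 = -152405507/72552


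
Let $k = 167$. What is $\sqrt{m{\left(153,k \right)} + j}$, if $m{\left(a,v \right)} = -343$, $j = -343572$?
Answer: $13 i \sqrt{2035} \approx 586.44 i$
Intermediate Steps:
$\sqrt{m{\left(153,k \right)} + j} = \sqrt{-343 - 343572} = \sqrt{-343915} = 13 i \sqrt{2035}$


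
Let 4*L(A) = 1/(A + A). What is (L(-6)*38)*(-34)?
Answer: 323/12 ≈ 26.917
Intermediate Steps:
L(A) = 1/(8*A) (L(A) = 1/(4*(A + A)) = 1/(4*((2*A))) = (1/(2*A))/4 = 1/(8*A))
(L(-6)*38)*(-34) = (((⅛)/(-6))*38)*(-34) = (((⅛)*(-⅙))*38)*(-34) = -1/48*38*(-34) = -19/24*(-34) = 323/12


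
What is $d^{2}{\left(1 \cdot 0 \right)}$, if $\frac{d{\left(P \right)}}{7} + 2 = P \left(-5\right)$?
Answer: $196$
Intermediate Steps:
$d{\left(P \right)} = -14 - 35 P$ ($d{\left(P \right)} = -14 + 7 P \left(-5\right) = -14 + 7 \left(- 5 P\right) = -14 - 35 P$)
$d^{2}{\left(1 \cdot 0 \right)} = \left(-14 - 35 \cdot 1 \cdot 0\right)^{2} = \left(-14 - 0\right)^{2} = \left(-14 + 0\right)^{2} = \left(-14\right)^{2} = 196$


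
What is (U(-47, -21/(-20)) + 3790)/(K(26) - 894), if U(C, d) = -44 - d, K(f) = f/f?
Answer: -74899/17860 ≈ -4.1937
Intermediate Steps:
K(f) = 1
(U(-47, -21/(-20)) + 3790)/(K(26) - 894) = ((-44 - (-21)/(-20)) + 3790)/(1 - 894) = ((-44 - (-21)*(-1)/20) + 3790)/(-893) = ((-44 - 1*21/20) + 3790)*(-1/893) = ((-44 - 21/20) + 3790)*(-1/893) = (-901/20 + 3790)*(-1/893) = (74899/20)*(-1/893) = -74899/17860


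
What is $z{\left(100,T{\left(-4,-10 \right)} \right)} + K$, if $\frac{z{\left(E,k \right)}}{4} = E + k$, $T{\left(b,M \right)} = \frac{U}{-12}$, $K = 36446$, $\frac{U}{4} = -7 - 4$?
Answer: $\frac{110582}{3} \approx 36861.0$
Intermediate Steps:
$U = -44$ ($U = 4 \left(-7 - 4\right) = 4 \left(-11\right) = -44$)
$T{\left(b,M \right)} = \frac{11}{3}$ ($T{\left(b,M \right)} = - \frac{44}{-12} = \left(-44\right) \left(- \frac{1}{12}\right) = \frac{11}{3}$)
$z{\left(E,k \right)} = 4 E + 4 k$ ($z{\left(E,k \right)} = 4 \left(E + k\right) = 4 E + 4 k$)
$z{\left(100,T{\left(-4,-10 \right)} \right)} + K = \left(4 \cdot 100 + 4 \cdot \frac{11}{3}\right) + 36446 = \left(400 + \frac{44}{3}\right) + 36446 = \frac{1244}{3} + 36446 = \frac{110582}{3}$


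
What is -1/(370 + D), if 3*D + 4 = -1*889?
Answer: -3/217 ≈ -0.013825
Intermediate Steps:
D = -893/3 (D = -4/3 + (-1*889)/3 = -4/3 + (⅓)*(-889) = -4/3 - 889/3 = -893/3 ≈ -297.67)
-1/(370 + D) = -1/(370 - 893/3) = -1/217/3 = -1*3/217 = -3/217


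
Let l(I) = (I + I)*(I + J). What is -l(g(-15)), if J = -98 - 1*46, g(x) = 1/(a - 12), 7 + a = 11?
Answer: -1153/32 ≈ -36.031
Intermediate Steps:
a = 4 (a = -7 + 11 = 4)
g(x) = -1/8 (g(x) = 1/(4 - 12) = 1/(-8) = -1/8)
J = -144 (J = -98 - 46 = -144)
l(I) = 2*I*(-144 + I) (l(I) = (I + I)*(I - 144) = (2*I)*(-144 + I) = 2*I*(-144 + I))
-l(g(-15)) = -2*(-1)*(-144 - 1/8)/8 = -2*(-1)*(-1153)/(8*8) = -1*1153/32 = -1153/32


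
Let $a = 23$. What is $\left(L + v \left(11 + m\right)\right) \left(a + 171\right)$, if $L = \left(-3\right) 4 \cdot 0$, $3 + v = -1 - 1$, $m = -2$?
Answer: $-8730$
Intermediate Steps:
$v = -5$ ($v = -3 - 2 = -5$)
$L = 0$ ($L = \left(-12\right) 0 = 0$)
$\left(L + v \left(11 + m\right)\right) \left(a + 171\right) = \left(0 - 5 \left(11 - 2\right)\right) \left(23 + 171\right) = \left(0 - 45\right) 194 = \left(-45\right) 194 = -8730$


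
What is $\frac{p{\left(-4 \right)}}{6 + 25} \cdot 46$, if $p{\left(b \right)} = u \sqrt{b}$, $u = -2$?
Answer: $- \frac{184 i}{31} \approx - 5.9355 i$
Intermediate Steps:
$p{\left(b \right)} = - 2 \sqrt{b}$
$\frac{p{\left(-4 \right)}}{6 + 25} \cdot 46 = \frac{\left(-2\right) \sqrt{-4}}{6 + 25} \cdot 46 = \frac{\left(-2\right) 2 i}{31} \cdot 46 = \frac{\left(-4\right) i}{31} \cdot 46 = - \frac{4 i}{31} \cdot 46 = - \frac{184 i}{31}$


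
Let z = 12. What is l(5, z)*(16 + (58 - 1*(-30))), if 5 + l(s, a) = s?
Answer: 0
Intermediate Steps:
l(s, a) = -5 + s
l(5, z)*(16 + (58 - 1*(-30))) = (-5 + 5)*(16 + (58 - 1*(-30))) = 0*(16 + (58 + 30)) = 0*(16 + 88) = 0*104 = 0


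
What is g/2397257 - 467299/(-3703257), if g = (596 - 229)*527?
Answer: 1836479031956/8877658766049 ≈ 0.20687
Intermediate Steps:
g = 193409 (g = 367*527 = 193409)
g/2397257 - 467299/(-3703257) = 193409/2397257 - 467299/(-3703257) = 193409*(1/2397257) - 467299*(-1/3703257) = 193409/2397257 + 467299/3703257 = 1836479031956/8877658766049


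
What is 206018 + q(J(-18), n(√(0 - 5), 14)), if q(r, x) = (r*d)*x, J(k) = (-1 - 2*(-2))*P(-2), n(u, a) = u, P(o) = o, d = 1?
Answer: 206018 - 6*I*√5 ≈ 2.0602e+5 - 13.416*I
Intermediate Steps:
J(k) = -6 (J(k) = (-1 - 2*(-2))*(-2) = (-1 + 4)*(-2) = 3*(-2) = -6)
q(r, x) = r*x (q(r, x) = (r*1)*x = r*x)
206018 + q(J(-18), n(√(0 - 5), 14)) = 206018 - 6*√(0 - 5) = 206018 - 6*I*√5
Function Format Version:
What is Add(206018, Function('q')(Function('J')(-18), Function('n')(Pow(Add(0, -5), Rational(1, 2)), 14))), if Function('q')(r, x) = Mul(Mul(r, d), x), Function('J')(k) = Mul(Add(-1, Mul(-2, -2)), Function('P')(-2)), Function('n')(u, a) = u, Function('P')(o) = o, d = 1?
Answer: Add(206018, Mul(-6, I, Pow(5, Rational(1, 2)))) ≈ Add(2.0602e+5, Mul(-13.416, I))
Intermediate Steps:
Function('J')(k) = -6 (Function('J')(k) = Mul(Add(-1, Mul(-2, -2)), -2) = Mul(Add(-1, 4), -2) = Mul(3, -2) = -6)
Function('q')(r, x) = Mul(r, x) (Function('q')(r, x) = Mul(Mul(r, 1), x) = Mul(r, x))
Add(206018, Function('q')(Function('J')(-18), Function('n')(Pow(Add(0, -5), Rational(1, 2)), 14))) = Add(206018, Mul(-6, Pow(Add(0, -5), Rational(1, 2)))) = Add(206018, Mul(-6, Pow(-5, Rational(1, 2)))) = Add(206018, Mul(-6, Mul(I, Pow(5, Rational(1, 2))))) = Add(206018, Mul(-6, I, Pow(5, Rational(1, 2))))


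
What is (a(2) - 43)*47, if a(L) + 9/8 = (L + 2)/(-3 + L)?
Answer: -18095/8 ≈ -2261.9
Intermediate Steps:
a(L) = -9/8 + (2 + L)/(-3 + L) (a(L) = -9/8 + (L + 2)/(-3 + L) = -9/8 + (2 + L)/(-3 + L))
(a(2) - 43)*47 = ((43 - 1*2)/(8*(-3 + 2)) - 43)*47 = ((⅛)*(43 - 2)/(-1) - 43)*47 = ((⅛)*(-1)*41 - 43)*47 = (-41/8 - 43)*47 = -385/8*47 = -18095/8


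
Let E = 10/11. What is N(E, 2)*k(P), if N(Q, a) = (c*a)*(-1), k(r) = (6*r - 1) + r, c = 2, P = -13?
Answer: 368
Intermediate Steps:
k(r) = -1 + 7*r (k(r) = (-1 + 6*r) + r = -1 + 7*r)
E = 10/11 (E = 10*(1/11) = 10/11 ≈ 0.90909)
N(Q, a) = -2*a (N(Q, a) = (2*a)*(-1) = -2*a)
N(E, 2)*k(P) = (-2*2)*(-1 + 7*(-13)) = -4*(-1 - 91) = -4*(-92) = 368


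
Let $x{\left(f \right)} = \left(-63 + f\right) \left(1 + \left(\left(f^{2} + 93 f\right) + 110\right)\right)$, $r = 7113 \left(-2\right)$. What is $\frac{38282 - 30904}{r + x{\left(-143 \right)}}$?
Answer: $- \frac{3689}{754996} \approx -0.0048861$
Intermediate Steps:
$r = -14226$
$x{\left(f \right)} = \left(-63 + f\right) \left(111 + f^{2} + 93 f\right)$ ($x{\left(f \right)} = \left(-63 + f\right) \left(1 + \left(110 + f^{2} + 93 f\right)\right) = \left(-63 + f\right) \left(111 + f^{2} + 93 f\right)$)
$\frac{38282 - 30904}{r + x{\left(-143 \right)}} = \frac{38282 - 30904}{-14226 + \left(-6993 + \left(-143\right)^{3} - -821964 + 30 \left(-143\right)^{2}\right)} = \frac{7378}{-14226 + \left(-6993 - 2924207 + 821964 + 30 \cdot 20449\right)} = \frac{7378}{-14226 + \left(-6993 - 2924207 + 821964 + 613470\right)} = \frac{7378}{-14226 - 1495766} = \frac{7378}{-1509992} = 7378 \left(- \frac{1}{1509992}\right) = - \frac{3689}{754996}$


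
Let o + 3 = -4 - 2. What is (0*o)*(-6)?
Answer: 0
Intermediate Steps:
o = -9 (o = -3 + (-4 - 2) = -3 - 6 = -9)
(0*o)*(-6) = (0*(-9))*(-6) = 0*(-6) = 0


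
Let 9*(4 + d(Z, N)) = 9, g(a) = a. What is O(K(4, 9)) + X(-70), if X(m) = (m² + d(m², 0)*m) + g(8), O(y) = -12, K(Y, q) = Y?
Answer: 5106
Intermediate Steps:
d(Z, N) = -3 (d(Z, N) = -4 + (⅑)*9 = -4 + 1 = -3)
X(m) = 8 + m² - 3*m (X(m) = (m² - 3*m) + 8 = 8 + m² - 3*m)
O(K(4, 9)) + X(-70) = -12 + (8 + (-70)² - 3*(-70)) = -12 + (8 + 4900 + 210) = -12 + 5118 = 5106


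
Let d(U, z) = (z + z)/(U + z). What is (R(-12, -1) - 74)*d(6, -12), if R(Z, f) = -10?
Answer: -336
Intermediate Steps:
d(U, z) = 2*z/(U + z) (d(U, z) = (2*z)/(U + z) = 2*z/(U + z))
(R(-12, -1) - 74)*d(6, -12) = (-10 - 74)*(2*(-12)/(6 - 12)) = -168*(-12)/(-6) = -168*(-12)*(-1)/6 = -84*4 = -336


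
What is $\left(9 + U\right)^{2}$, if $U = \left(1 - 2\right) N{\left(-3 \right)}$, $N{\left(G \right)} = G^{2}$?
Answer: $0$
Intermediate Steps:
$U = -9$ ($U = \left(1 - 2\right) \left(-3\right)^{2} = \left(-1\right) 9 = -9$)
$\left(9 + U\right)^{2} = \left(9 - 9\right)^{2} = 0^{2} = 0$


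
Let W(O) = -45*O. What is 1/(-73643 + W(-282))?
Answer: -1/60953 ≈ -1.6406e-5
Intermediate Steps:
1/(-73643 + W(-282)) = 1/(-73643 - 45*(-282)) = 1/(-73643 + 12690) = 1/(-60953) = -1/60953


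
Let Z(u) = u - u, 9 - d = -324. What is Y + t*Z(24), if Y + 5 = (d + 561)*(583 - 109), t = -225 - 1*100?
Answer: 423751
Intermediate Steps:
d = 333 (d = 9 - 1*(-324) = 9 + 324 = 333)
Z(u) = 0
t = -325 (t = -225 - 100 = -325)
Y = 423751 (Y = -5 + (333 + 561)*(583 - 109) = -5 + 894*474 = -5 + 423756 = 423751)
Y + t*Z(24) = 423751 - 325*0 = 423751 + 0 = 423751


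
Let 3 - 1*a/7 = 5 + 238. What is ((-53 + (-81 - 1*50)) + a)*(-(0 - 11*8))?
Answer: -164032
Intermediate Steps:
a = -1680 (a = 21 - 7*(5 + 238) = 21 - 7*243 = 21 - 1701 = -1680)
((-53 + (-81 - 1*50)) + a)*(-(0 - 11*8)) = ((-53 + (-81 - 1*50)) - 1680)*(-(0 - 11*8)) = ((-53 + (-81 - 50)) - 1680)*(-(0 - 88)) = ((-53 - 131) - 1680)*(-1*(-88)) = (-184 - 1680)*88 = -1864*88 = -164032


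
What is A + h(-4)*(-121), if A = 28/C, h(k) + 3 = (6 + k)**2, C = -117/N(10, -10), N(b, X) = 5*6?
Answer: -4999/39 ≈ -128.18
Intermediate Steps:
N(b, X) = 30
C = -39/10 (C = -117/30 = -117*1/30 = -39/10 ≈ -3.9000)
h(k) = -3 + (6 + k)**2
A = -280/39 (A = 28/(-39/10) = 28*(-10/39) = -280/39 ≈ -7.1795)
A + h(-4)*(-121) = -280/39 + (-3 + (6 - 4)**2)*(-121) = -280/39 + (-3 + 2**2)*(-121) = -280/39 + (-3 + 4)*(-121) = -280/39 + 1*(-121) = -280/39 - 121 = -4999/39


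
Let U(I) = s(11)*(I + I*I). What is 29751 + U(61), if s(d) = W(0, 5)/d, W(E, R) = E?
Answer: 29751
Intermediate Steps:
s(d) = 0 (s(d) = 0/d = 0)
U(I) = 0 (U(I) = 0*(I + I*I) = 0*(I + I**2) = 0)
29751 + U(61) = 29751 + 0 = 29751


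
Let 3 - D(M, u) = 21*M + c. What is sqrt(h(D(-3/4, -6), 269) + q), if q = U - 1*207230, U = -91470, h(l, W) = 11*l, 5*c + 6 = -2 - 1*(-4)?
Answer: I*sqrt(29848495)/10 ≈ 546.34*I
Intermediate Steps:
c = -4/5 (c = -6/5 + (-2 - 1*(-4))/5 = -6/5 + (-2 + 4)/5 = -6/5 + (1/5)*2 = -6/5 + 2/5 = -4/5 ≈ -0.80000)
D(M, u) = 19/5 - 21*M (D(M, u) = 3 - (21*M - 4/5) = 3 - (-4/5 + 21*M) = 3 + (4/5 - 21*M) = 19/5 - 21*M)
q = -298700 (q = -91470 - 1*207230 = -91470 - 207230 = -298700)
sqrt(h(D(-3/4, -6), 269) + q) = sqrt(11*(19/5 - (-63)/4) - 298700) = sqrt(11*(19/5 - 21*(-3/4)) - 298700) = sqrt(11*(19/5 + 63/4) - 298700) = sqrt(11*(391/20) - 298700) = sqrt(4301/20 - 298700) = sqrt(-5969699/20) = I*sqrt(29848495)/10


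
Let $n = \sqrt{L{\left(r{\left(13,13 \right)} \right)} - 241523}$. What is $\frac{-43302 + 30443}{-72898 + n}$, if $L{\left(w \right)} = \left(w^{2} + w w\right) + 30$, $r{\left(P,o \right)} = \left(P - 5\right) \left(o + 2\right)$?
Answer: $\frac{937395382}{5314331097} + \frac{12859 i \sqrt{212693}}{5314331097} \approx 0.17639 + 0.0011159 i$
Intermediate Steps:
$r{\left(P,o \right)} = \left(-5 + P\right) \left(2 + o\right)$
$L{\left(w \right)} = 30 + 2 w^{2}$ ($L{\left(w \right)} = \left(w^{2} + w^{2}\right) + 30 = 2 w^{2} + 30 = 30 + 2 w^{2}$)
$n = i \sqrt{212693}$ ($n = \sqrt{\left(30 + 2 \left(-10 - 65 + 2 \cdot 13 + 13 \cdot 13\right)^{2}\right) - 241523} = \sqrt{\left(30 + 2 \left(-10 - 65 + 26 + 169\right)^{2}\right) - 241523} = \sqrt{\left(30 + 2 \cdot 120^{2}\right) - 241523} = \sqrt{\left(30 + 2 \cdot 14400\right) - 241523} = \sqrt{\left(30 + 28800\right) - 241523} = \sqrt{28830 - 241523} = \sqrt{-212693} = i \sqrt{212693} \approx 461.19 i$)
$\frac{-43302 + 30443}{-72898 + n} = \frac{-43302 + 30443}{-72898 + i \sqrt{212693}} = - \frac{12859}{-72898 + i \sqrt{212693}}$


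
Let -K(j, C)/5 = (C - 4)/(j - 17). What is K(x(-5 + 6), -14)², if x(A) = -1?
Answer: 25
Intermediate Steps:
K(j, C) = -5*(-4 + C)/(-17 + j) (K(j, C) = -5*(C - 4)/(j - 17) = -5*(-4 + C)/(-17 + j))
K(x(-5 + 6), -14)² = (5*(4 - 1*(-14))/(-17 - 1))² = (5*(4 + 14)/(-18))² = (5*(-1/18)*18)² = (-5)² = 25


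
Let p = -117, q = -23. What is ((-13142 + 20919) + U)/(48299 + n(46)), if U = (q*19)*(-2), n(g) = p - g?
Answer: 8651/48136 ≈ 0.17972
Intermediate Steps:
n(g) = -117 - g
U = 874 (U = -23*19*(-2) = -437*(-2) = 874)
((-13142 + 20919) + U)/(48299 + n(46)) = ((-13142 + 20919) + 874)/(48299 + (-117 - 1*46)) = (7777 + 874)/(48299 + (-117 - 46)) = 8651/(48299 - 163) = 8651/48136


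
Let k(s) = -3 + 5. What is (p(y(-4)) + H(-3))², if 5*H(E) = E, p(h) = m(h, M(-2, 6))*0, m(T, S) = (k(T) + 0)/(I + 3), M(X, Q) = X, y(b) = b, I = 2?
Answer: 9/25 ≈ 0.36000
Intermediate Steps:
k(s) = 2
m(T, S) = ⅖ (m(T, S) = (2 + 0)/(2 + 3) = 2/5 = 2*(⅕) = ⅖)
p(h) = 0 (p(h) = (⅖)*0 = 0)
H(E) = E/5
(p(y(-4)) + H(-3))² = (0 + (⅕)*(-3))² = (0 - ⅗)² = (-⅗)² = 9/25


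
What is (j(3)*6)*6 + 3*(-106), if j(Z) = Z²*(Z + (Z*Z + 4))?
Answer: 4866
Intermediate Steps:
j(Z) = Z²*(4 + Z + Z²) (j(Z) = Z²*(Z + (Z² + 4)) = Z²*(Z + (4 + Z²)) = Z²*(4 + Z + Z²))
(j(3)*6)*6 + 3*(-106) = ((3²*(4 + 3 + 3²))*6)*6 + 3*(-106) = ((9*(4 + 3 + 9))*6)*6 - 318 = ((9*16)*6)*6 - 318 = (144*6)*6 - 318 = 864*6 - 318 = 5184 - 318 = 4866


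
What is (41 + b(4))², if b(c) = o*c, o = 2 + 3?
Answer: 3721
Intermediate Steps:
o = 5
b(c) = 5*c
(41 + b(4))² = (41 + 5*4)² = (41 + 20)² = 61² = 3721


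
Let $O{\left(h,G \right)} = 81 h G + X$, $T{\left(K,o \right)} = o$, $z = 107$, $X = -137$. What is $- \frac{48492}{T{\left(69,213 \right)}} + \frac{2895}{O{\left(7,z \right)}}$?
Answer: $- \frac{978233703}{4297772} \approx -227.61$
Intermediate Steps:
$O{\left(h,G \right)} = -137 + 81 G h$ ($O{\left(h,G \right)} = 81 h G - 137 = 81 G h - 137 = -137 + 81 G h$)
$- \frac{48492}{T{\left(69,213 \right)}} + \frac{2895}{O{\left(7,z \right)}} = - \frac{48492}{213} + \frac{2895}{-137 + 81 \cdot 107 \cdot 7} = \left(-48492\right) \frac{1}{213} + \frac{2895}{-137 + 60669} = - \frac{16164}{71} + \frac{2895}{60532} = - \frac{978233703}{4297772}$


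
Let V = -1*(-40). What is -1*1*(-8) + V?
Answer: 48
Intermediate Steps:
V = 40
-1*1*(-8) + V = -1*1*(-8) + 40 = -1*(-8) + 40 = 8 + 40 = 48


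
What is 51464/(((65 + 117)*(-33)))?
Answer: -3676/429 ≈ -8.5688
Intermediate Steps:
51464/(((65 + 117)*(-33))) = 51464/((182*(-33))) = 51464/(-6006) = 51464*(-1/6006) = -3676/429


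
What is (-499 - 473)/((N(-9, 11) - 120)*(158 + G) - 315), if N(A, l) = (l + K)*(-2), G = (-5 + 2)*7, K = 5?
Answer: 972/21139 ≈ 0.045981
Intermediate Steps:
G = -21 (G = -3*7 = -21)
N(A, l) = -10 - 2*l (N(A, l) = (l + 5)*(-2) = (5 + l)*(-2) = -10 - 2*l)
(-499 - 473)/((N(-9, 11) - 120)*(158 + G) - 315) = (-499 - 473)/(((-10 - 2*11) - 120)*(158 - 21) - 315) = -972/(((-10 - 22) - 120)*137 - 315) = -972/((-32 - 120)*137 - 315) = -972/(-152*137 - 315) = -972/(-20824 - 315) = -972/(-21139) = -972*(-1/21139) = 972/21139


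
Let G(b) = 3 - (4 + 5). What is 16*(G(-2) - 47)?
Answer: -848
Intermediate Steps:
G(b) = -6 (G(b) = 3 - 1*9 = 3 - 9 = -6)
16*(G(-2) - 47) = 16*(-6 - 47) = 16*(-53) = -848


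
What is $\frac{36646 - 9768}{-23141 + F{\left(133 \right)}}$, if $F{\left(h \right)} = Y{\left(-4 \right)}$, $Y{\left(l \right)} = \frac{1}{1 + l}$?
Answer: $- \frac{40317}{34712} \approx -1.1615$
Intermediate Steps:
$F{\left(h \right)} = - \frac{1}{3}$ ($F{\left(h \right)} = \frac{1}{1 - 4} = \frac{1}{-3} = - \frac{1}{3}$)
$\frac{36646 - 9768}{-23141 + F{\left(133 \right)}} = \frac{36646 - 9768}{-23141 - \frac{1}{3}} = \frac{26878}{- \frac{69424}{3}} = 26878 \left(- \frac{3}{69424}\right) = - \frac{40317}{34712}$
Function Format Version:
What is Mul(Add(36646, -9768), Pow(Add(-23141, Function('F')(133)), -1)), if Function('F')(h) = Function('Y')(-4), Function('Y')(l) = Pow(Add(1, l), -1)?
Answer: Rational(-40317, 34712) ≈ -1.1615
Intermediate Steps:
Function('F')(h) = Rational(-1, 3) (Function('F')(h) = Pow(Add(1, -4), -1) = Pow(-3, -1) = Rational(-1, 3))
Mul(Add(36646, -9768), Pow(Add(-23141, Function('F')(133)), -1)) = Mul(Add(36646, -9768), Pow(Add(-23141, Rational(-1, 3)), -1)) = Mul(26878, Pow(Rational(-69424, 3), -1)) = Mul(26878, Rational(-3, 69424)) = Rational(-40317, 34712)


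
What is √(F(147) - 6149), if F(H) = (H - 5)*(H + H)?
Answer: √35599 ≈ 188.68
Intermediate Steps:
F(H) = 2*H*(-5 + H) (F(H) = (-5 + H)*(2*H) = 2*H*(-5 + H))
√(F(147) - 6149) = √(2*147*(-5 + 147) - 6149) = √(2*147*142 - 6149) = √(41748 - 6149) = √35599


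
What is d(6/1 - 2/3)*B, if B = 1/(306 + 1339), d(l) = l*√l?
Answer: 64*√3/14805 ≈ 0.0074874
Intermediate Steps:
d(l) = l^(3/2)
B = 1/1645 ≈ 0.00060790
d(6/1 - 2/3)*B = (6/1 - 2/3)^(3/2)*(1/1645) = (6*1 - 2*⅓)^(3/2)*(1/1645) = (6 - ⅔)^(3/2)*(1/1645) = (16/3)^(3/2)*(1/1645) = (64*√3/9)*(1/1645) = 64*√3/14805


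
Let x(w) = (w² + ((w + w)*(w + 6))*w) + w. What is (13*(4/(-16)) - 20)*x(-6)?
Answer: -1395/2 ≈ -697.50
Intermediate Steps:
x(w) = w + w² + 2*w²*(6 + w) (x(w) = (w² + ((2*w)*(6 + w))*w) + w = (w² + (2*w*(6 + w))*w) + w = (w² + 2*w²*(6 + w)) + w = w + w² + 2*w²*(6 + w))
(13*(4/(-16)) - 20)*x(-6) = (13*(4/(-16)) - 20)*(-6*(1 + 2*(-6)² + 13*(-6))) = (13*(4*(-1/16)) - 20)*(-6*(1 + 2*36 - 78)) = (13*(-¼) - 20)*(-6*(1 + 72 - 78)) = (-13/4 - 20)*(-6*(-5)) = -93/4*30 = -1395/2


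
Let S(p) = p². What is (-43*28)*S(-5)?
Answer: -30100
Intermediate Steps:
(-43*28)*S(-5) = -43*28*(-5)² = -1204*25 = -30100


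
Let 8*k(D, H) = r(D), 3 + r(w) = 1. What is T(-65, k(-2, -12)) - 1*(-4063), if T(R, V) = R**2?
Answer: 8288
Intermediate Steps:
r(w) = -2 (r(w) = -3 + 1 = -2)
k(D, H) = -1/4 (k(D, H) = (1/8)*(-2) = -1/4)
T(-65, k(-2, -12)) - 1*(-4063) = (-65)**2 - 1*(-4063) = 4225 + 4063 = 8288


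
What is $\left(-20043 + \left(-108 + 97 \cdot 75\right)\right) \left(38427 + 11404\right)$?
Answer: $-641623956$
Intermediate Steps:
$\left(-20043 + \left(-108 + 97 \cdot 75\right)\right) \left(38427 + 11404\right) = \left(-20043 + \left(-108 + 7275\right)\right) 49831 = \left(-20043 + 7167\right) 49831 = \left(-12876\right) 49831 = -641623956$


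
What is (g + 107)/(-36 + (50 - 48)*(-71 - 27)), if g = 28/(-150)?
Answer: -8011/17400 ≈ -0.46040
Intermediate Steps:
g = -14/75 (g = 28*(-1/150) = -14/75 ≈ -0.18667)
(g + 107)/(-36 + (50 - 48)*(-71 - 27)) = (-14/75 + 107)/(-36 + (50 - 48)*(-71 - 27)) = (8011/75)/(-36 + 2*(-98)) = (8011/75)/(-36 - 196) = (8011/75)/(-232) = -1/232*8011/75 = -8011/17400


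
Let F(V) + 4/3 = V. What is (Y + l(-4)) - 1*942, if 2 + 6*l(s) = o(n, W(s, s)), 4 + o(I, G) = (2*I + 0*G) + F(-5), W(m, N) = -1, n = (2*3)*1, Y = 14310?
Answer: 240623/18 ≈ 13368.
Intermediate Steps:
F(V) = -4/3 + V
n = 6 (n = 6*1 = 6)
o(I, G) = -31/3 + 2*I (o(I, G) = -4 + ((2*I + 0*G) + (-4/3 - 5)) = -4 + ((2*I + 0) - 19/3) = -4 + (2*I - 19/3) = -4 + (-19/3 + 2*I) = -31/3 + 2*I)
l(s) = -1/18 (l(s) = -⅓ + (-31/3 + 2*6)/6 = -⅓ + (-31/3 + 12)/6 = -⅓ + (⅙)*(5/3) = -⅓ + 5/18 = -1/18)
(Y + l(-4)) - 1*942 = (14310 - 1/18) - 1*942 = 257579/18 - 942 = 240623/18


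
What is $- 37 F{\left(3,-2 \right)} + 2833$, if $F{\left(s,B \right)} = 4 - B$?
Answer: $2611$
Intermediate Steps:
$- 37 F{\left(3,-2 \right)} + 2833 = - 37 \left(4 - -2\right) + 2833 = - 37 \left(4 + 2\right) + 2833 = \left(-37\right) 6 + 2833 = -222 + 2833 = 2611$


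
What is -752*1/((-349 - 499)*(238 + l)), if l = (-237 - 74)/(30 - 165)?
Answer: 6345/1719373 ≈ 0.0036903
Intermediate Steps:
l = 311/135 (l = -311/(-135) = -311*(-1/135) = 311/135 ≈ 2.3037)
-752*1/((-349 - 499)*(238 + l)) = -752*1/((-349 - 499)*(238 + 311/135)) = -752/((-848*32441/135)) = -752/(-27509968/135) = -752*(-135/27509968) = 6345/1719373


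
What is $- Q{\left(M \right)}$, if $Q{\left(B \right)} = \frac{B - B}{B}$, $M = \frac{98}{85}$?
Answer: $0$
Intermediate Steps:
$M = \frac{98}{85}$ ($M = 98 \cdot \frac{1}{85} = \frac{98}{85} \approx 1.1529$)
$Q{\left(B \right)} = 0$ ($Q{\left(B \right)} = \frac{0}{B} = 0$)
$- Q{\left(M \right)} = \left(-1\right) 0 = 0$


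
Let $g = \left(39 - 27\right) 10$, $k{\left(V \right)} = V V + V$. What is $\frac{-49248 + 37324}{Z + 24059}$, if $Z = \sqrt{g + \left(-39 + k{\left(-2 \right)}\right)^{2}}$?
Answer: $- \frac{6519989}{13155318} + \frac{271 \sqrt{1489}}{13155318} \approx -0.49482$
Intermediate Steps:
$k{\left(V \right)} = V + V^{2}$ ($k{\left(V \right)} = V^{2} + V = V + V^{2}$)
$g = 120$ ($g = 12 \cdot 10 = 120$)
$Z = \sqrt{1489}$ ($Z = \sqrt{120 + \left(-39 - 2 \left(1 - 2\right)\right)^{2}} = \sqrt{120 + \left(-39 - -2\right)^{2}} = \sqrt{120 + \left(-39 + 2\right)^{2}} = \sqrt{120 + \left(-37\right)^{2}} = \sqrt{120 + 1369} = \sqrt{1489} \approx 38.588$)
$\frac{-49248 + 37324}{Z + 24059} = \frac{-49248 + 37324}{\sqrt{1489} + 24059} = - \frac{11924}{24059 + \sqrt{1489}}$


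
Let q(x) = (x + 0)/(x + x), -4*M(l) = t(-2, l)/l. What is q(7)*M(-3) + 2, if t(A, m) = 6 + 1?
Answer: 55/24 ≈ 2.2917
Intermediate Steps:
t(A, m) = 7
M(l) = -7/(4*l)
q(x) = ½ (q(x) = x/((2*x)) = x*(1/(2*x)) = ½)
q(7)*M(-3) + 2 = (-7/4/(-3))/2 + 2 = (-7/4*(-⅓))/2 + 2 = (½)*(7/12) + 2 = 7/24 + 2 = 55/24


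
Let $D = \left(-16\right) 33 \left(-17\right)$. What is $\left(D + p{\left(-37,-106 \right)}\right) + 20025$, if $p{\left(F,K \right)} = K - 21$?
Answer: $28874$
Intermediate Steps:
$p{\left(F,K \right)} = -21 + K$
$D = 8976$ ($D = \left(-528\right) \left(-17\right) = 8976$)
$\left(D + p{\left(-37,-106 \right)}\right) + 20025 = \left(8976 - 127\right) + 20025 = 8849 + 20025 = 28874$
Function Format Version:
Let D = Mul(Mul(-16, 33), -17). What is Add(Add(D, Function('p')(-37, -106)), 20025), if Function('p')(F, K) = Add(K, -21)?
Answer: 28874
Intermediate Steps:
Function('p')(F, K) = Add(-21, K)
D = 8976 (D = Mul(-528, -17) = 8976)
Add(Add(D, Function('p')(-37, -106)), 20025) = Add(Add(8976, Add(-21, -106)), 20025) = Add(Add(8976, -127), 20025) = Add(8849, 20025) = 28874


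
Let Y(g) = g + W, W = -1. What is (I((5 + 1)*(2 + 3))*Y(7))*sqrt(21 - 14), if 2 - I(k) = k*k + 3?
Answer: -5406*sqrt(7) ≈ -14303.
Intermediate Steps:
Y(g) = -1 + g (Y(g) = g - 1 = -1 + g)
I(k) = -1 - k**2 (I(k) = 2 - (k*k + 3) = 2 - (k**2 + 3) = 2 - (3 + k**2) = 2 + (-3 - k**2) = -1 - k**2)
(I((5 + 1)*(2 + 3))*Y(7))*sqrt(21 - 14) = ((-1 - ((5 + 1)*(2 + 3))**2)*(-1 + 7))*sqrt(21 - 14) = ((-1 - (6*5)**2)*6)*sqrt(7) = ((-1 - 1*30**2)*6)*sqrt(7) = ((-1 - 1*900)*6)*sqrt(7) = ((-1 - 900)*6)*sqrt(7) = (-901*6)*sqrt(7) = -5406*sqrt(7)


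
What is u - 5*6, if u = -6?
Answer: -36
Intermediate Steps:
u - 5*6 = -6 - 5*6 = -6 - 30 = -36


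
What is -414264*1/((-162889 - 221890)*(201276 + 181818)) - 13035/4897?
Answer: -320240340117517/120308293154787 ≈ -2.6618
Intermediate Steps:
-414264*1/((-162889 - 221890)*(201276 + 181818)) - 13035/4897 = -414264/((-384779*383094)) - 13035*1/4897 = -414264/(-147406526226) - 13035/4897 = -414264*(-1/147406526226) - 13035/4897 = 69044/24567754371 - 13035/4897 = -320240340117517/120308293154787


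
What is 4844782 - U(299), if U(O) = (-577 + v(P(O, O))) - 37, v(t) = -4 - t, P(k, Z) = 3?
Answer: 4845403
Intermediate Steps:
U(O) = -621 (U(O) = (-577 + (-4 - 1*3)) - 37 = (-577 + (-4 - 3)) - 37 = (-577 - 7) - 37 = -584 - 37 = -621)
4844782 - U(299) = 4844782 - 1*(-621) = 4844782 + 621 = 4845403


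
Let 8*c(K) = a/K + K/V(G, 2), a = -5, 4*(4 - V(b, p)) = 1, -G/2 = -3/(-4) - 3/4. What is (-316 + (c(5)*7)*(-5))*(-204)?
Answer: 129523/2 ≈ 64762.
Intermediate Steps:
G = 0 (G = -2*(-3/(-4) - 3/4) = -2*(-3*(-1/4) - 3*1/4) = -2*(3/4 - 3/4) = -2*0 = 0)
V(b, p) = 15/4 (V(b, p) = 4 - 1/4*1 = 4 - 1/4 = 15/4)
c(K) = -5/(8*K) + K/30 (c(K) = (-5/K + K/(15/4))/8 = (-5/K + K*(4/15))/8 = (-5/K + 4*K/15)/8 = -5/(8*K) + K/30)
(-316 + (c(5)*7)*(-5))*(-204) = (-316 + ((-5/8/5 + (1/30)*5)*7)*(-5))*(-204) = (-316 + ((-5/8*1/5 + 1/6)*7)*(-5))*(-204) = (-316 + ((-1/8 + 1/6)*7)*(-5))*(-204) = (-316 + ((1/24)*7)*(-5))*(-204) = (-316 + (7/24)*(-5))*(-204) = (-316 - 35/24)*(-204) = -7619/24*(-204) = 129523/2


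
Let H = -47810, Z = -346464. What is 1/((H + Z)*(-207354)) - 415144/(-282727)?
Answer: 33939803381526151/23114145430426092 ≈ 1.4684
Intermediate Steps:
1/((H + Z)*(-207354)) - 415144/(-282727) = 1/(-47810 - 346464*(-207354)) - 415144/(-282727) = -1/207354/(-394274) - 415144*(-1/282727) = -1/394274*(-1/207354) + 415144/282727 = 1/81754290996 + 415144/282727 = 33939803381526151/23114145430426092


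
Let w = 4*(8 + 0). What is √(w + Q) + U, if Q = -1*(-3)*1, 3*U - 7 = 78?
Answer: 85/3 + √35 ≈ 34.249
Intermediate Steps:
U = 85/3 (U = 7/3 + (⅓)*78 = 7/3 + 26 = 85/3 ≈ 28.333)
Q = 3 (Q = 3*1 = 3)
w = 32 (w = 4*8 = 32)
√(w + Q) + U = √(32 + 3) + 85/3 = √35 + 85/3 = 85/3 + √35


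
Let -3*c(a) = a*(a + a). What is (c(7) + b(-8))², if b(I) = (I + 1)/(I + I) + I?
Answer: 3728761/2304 ≈ 1618.4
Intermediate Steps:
c(a) = -2*a²/3 (c(a) = -a*(a + a)/3 = -a*2*a/3 = -2*a²/3)
b(I) = I + (1 + I)/(2*I) (b(I) = (1 + I)/((2*I)) + I = (1 + I)*(1/(2*I)) + I = (1 + I)/(2*I) + I = I + (1 + I)/(2*I))
(c(7) + b(-8))² = (-⅔*7² + (½ - 8 + (½)/(-8)))² = (-⅔*49 + (½ - 8 + (½)*(-⅛)))² = (-98/3 + (½ - 8 - 1/16))² = (-98/3 - 121/16)² = (-1931/48)² = 3728761/2304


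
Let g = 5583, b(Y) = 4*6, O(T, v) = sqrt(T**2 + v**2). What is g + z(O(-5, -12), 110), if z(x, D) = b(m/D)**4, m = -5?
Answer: 337359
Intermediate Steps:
b(Y) = 24
z(x, D) = 331776 (z(x, D) = 24**4 = 331776)
g + z(O(-5, -12), 110) = 5583 + 331776 = 337359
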